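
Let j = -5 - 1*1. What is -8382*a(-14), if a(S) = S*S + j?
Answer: -1592580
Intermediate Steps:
j = -6 (j = -5 - 1 = -6)
a(S) = -6 + S² (a(S) = S*S - 6 = S² - 6 = -6 + S²)
-8382*a(-14) = -8382*(-6 + (-14)²) = -8382*(-6 + 196) = -8382*190 = -1*1592580 = -1592580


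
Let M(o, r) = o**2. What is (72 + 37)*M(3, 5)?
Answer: 981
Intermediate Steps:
(72 + 37)*M(3, 5) = (72 + 37)*3**2 = 109*9 = 981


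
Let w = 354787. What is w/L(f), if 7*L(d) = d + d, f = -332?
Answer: -2483509/664 ≈ -3740.2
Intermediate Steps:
L(d) = 2*d/7 (L(d) = (d + d)/7 = (2*d)/7 = 2*d/7)
w/L(f) = 354787/(((2/7)*(-332))) = 354787/(-664/7) = 354787*(-7/664) = -2483509/664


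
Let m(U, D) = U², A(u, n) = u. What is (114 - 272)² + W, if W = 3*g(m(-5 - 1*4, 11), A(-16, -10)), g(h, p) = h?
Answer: 25207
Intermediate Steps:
W = 243 (W = 3*(-5 - 1*4)² = 3*(-5 - 4)² = 3*(-9)² = 3*81 = 243)
(114 - 272)² + W = (114 - 272)² + 243 = (-158)² + 243 = 24964 + 243 = 25207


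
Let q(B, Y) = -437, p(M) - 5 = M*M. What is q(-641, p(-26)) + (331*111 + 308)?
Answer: 36612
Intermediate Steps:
p(M) = 5 + M**2 (p(M) = 5 + M*M = 5 + M**2)
q(-641, p(-26)) + (331*111 + 308) = -437 + (331*111 + 308) = -437 + (36741 + 308) = -437 + 37049 = 36612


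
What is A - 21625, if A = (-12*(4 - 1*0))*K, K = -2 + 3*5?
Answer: -22249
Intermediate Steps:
K = 13 (K = -2 + 15 = 13)
A = -624 (A = -12*(4 - 1*0)*13 = -12*(4 + 0)*13 = -12*4*13 = -48*13 = -624)
A - 21625 = -624 - 21625 = -22249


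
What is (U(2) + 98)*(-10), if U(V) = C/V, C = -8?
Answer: -940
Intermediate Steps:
U(V) = -8/V
(U(2) + 98)*(-10) = (-8/2 + 98)*(-10) = (-8*½ + 98)*(-10) = (-4 + 98)*(-10) = 94*(-10) = -940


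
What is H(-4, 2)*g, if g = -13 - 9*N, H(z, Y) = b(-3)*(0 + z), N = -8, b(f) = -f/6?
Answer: -118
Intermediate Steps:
b(f) = -f/6 (b(f) = -f*(⅙) = -f/6)
H(z, Y) = z/2 (H(z, Y) = (-⅙*(-3))*(0 + z) = z/2)
g = 59 (g = -13 - 9*(-8) = -13 + 72 = 59)
H(-4, 2)*g = ((½)*(-4))*59 = -2*59 = -118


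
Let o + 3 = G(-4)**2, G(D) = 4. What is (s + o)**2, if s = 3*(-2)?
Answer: 49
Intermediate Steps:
s = -6
o = 13 (o = -3 + 4**2 = -3 + 16 = 13)
(s + o)**2 = (-6 + 13)**2 = 7**2 = 49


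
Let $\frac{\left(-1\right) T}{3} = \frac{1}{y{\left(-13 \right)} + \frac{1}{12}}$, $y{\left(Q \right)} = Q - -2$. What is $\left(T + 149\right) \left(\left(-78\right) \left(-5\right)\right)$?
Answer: $\frac{7626450}{131} \approx 58217.0$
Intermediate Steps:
$y{\left(Q \right)} = 2 + Q$ ($y{\left(Q \right)} = Q + 2 = 2 + Q$)
$T = \frac{36}{131}$ ($T = - \frac{3}{\left(2 - 13\right) + \frac{1}{12}} = - \frac{3}{-11 + \frac{1}{12}} = - \frac{3}{- \frac{131}{12}} = \left(-3\right) \left(- \frac{12}{131}\right) = \frac{36}{131} \approx 0.27481$)
$\left(T + 149\right) \left(\left(-78\right) \left(-5\right)\right) = \left(\frac{36}{131} + 149\right) \left(\left(-78\right) \left(-5\right)\right) = \frac{19555}{131} \cdot 390 = \frac{7626450}{131}$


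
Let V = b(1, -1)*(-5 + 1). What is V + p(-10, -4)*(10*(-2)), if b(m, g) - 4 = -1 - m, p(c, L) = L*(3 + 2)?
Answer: 392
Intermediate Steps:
p(c, L) = 5*L (p(c, L) = L*5 = 5*L)
b(m, g) = 3 - m (b(m, g) = 4 + (-1 - m) = 3 - m)
V = -8 (V = (3 - 1*1)*(-5 + 1) = (3 - 1)*(-4) = 2*(-4) = -8)
V + p(-10, -4)*(10*(-2)) = -8 + (5*(-4))*(10*(-2)) = -8 - 20*(-20) = -8 + 400 = 392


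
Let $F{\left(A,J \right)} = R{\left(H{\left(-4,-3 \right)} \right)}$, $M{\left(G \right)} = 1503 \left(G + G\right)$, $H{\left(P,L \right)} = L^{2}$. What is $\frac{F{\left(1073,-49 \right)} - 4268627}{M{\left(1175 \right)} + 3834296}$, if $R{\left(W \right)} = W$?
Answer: $- \frac{2134309}{3683173} \approx -0.57948$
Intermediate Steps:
$M{\left(G \right)} = 3006 G$ ($M{\left(G \right)} = 1503 \cdot 2 G = 3006 G$)
$F{\left(A,J \right)} = 9$ ($F{\left(A,J \right)} = \left(-3\right)^{2} = 9$)
$\frac{F{\left(1073,-49 \right)} - 4268627}{M{\left(1175 \right)} + 3834296} = \frac{9 - 4268627}{3006 \cdot 1175 + 3834296} = - \frac{4268618}{3532050 + 3834296} = - \frac{4268618}{7366346} = \left(-4268618\right) \frac{1}{7366346} = - \frac{2134309}{3683173}$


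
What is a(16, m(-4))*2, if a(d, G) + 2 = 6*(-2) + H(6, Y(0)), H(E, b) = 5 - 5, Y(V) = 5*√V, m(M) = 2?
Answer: -28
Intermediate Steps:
H(E, b) = 0
a(d, G) = -14 (a(d, G) = -2 + (6*(-2) + 0) = -2 + (-12 + 0) = -2 - 12 = -14)
a(16, m(-4))*2 = -14*2 = -28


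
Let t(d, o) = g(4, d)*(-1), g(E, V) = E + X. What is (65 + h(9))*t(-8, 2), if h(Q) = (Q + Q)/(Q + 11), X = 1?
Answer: -659/2 ≈ -329.50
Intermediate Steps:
g(E, V) = 1 + E (g(E, V) = E + 1 = 1 + E)
t(d, o) = -5 (t(d, o) = (1 + 4)*(-1) = 5*(-1) = -5)
h(Q) = 2*Q/(11 + Q) (h(Q) = (2*Q)/(11 + Q) = 2*Q/(11 + Q))
(65 + h(9))*t(-8, 2) = (65 + 2*9/(11 + 9))*(-5) = (65 + 2*9/20)*(-5) = (65 + 2*9*(1/20))*(-5) = (65 + 9/10)*(-5) = (659/10)*(-5) = -659/2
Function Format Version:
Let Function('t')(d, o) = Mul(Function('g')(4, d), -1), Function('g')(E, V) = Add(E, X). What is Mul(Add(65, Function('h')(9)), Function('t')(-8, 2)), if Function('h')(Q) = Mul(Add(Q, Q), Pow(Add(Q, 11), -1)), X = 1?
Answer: Rational(-659, 2) ≈ -329.50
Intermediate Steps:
Function('g')(E, V) = Add(1, E) (Function('g')(E, V) = Add(E, 1) = Add(1, E))
Function('t')(d, o) = -5 (Function('t')(d, o) = Mul(Add(1, 4), -1) = Mul(5, -1) = -5)
Function('h')(Q) = Mul(2, Q, Pow(Add(11, Q), -1)) (Function('h')(Q) = Mul(Mul(2, Q), Pow(Add(11, Q), -1)) = Mul(2, Q, Pow(Add(11, Q), -1)))
Mul(Add(65, Function('h')(9)), Function('t')(-8, 2)) = Mul(Add(65, Mul(2, 9, Pow(Add(11, 9), -1))), -5) = Mul(Add(65, Mul(2, 9, Pow(20, -1))), -5) = Mul(Add(65, Mul(2, 9, Rational(1, 20))), -5) = Mul(Add(65, Rational(9, 10)), -5) = Mul(Rational(659, 10), -5) = Rational(-659, 2)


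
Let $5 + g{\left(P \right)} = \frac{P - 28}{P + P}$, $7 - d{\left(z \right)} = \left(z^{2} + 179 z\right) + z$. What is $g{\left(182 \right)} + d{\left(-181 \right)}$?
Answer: $- \frac{4643}{26} \approx -178.58$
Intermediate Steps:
$d{\left(z \right)} = 7 - z^{2} - 180 z$ ($d{\left(z \right)} = 7 - \left(\left(z^{2} + 179 z\right) + z\right) = 7 - \left(z^{2} + 180 z\right) = 7 - z^{2} - 180 z$)
$g{\left(P \right)} = -5 + \frac{-28 + P}{2 P}$ ($g{\left(P \right)} = -5 + \frac{P - 28}{P + P} = -5 + \frac{-28 + P}{2 P}$)
$g{\left(182 \right)} + d{\left(-181 \right)} = \left(- \frac{9}{2} - \frac{14}{182}\right) - 174 = \left(- \frac{9}{2} - \frac{1}{13}\right) + \left(7 - 32761 + 32580\right) = - \frac{119}{26} - 174 = - \frac{4643}{26}$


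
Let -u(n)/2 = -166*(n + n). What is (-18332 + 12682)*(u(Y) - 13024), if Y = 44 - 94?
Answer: 261165600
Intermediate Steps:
Y = -50
u(n) = 664*n (u(n) = -(-332)*(n + n) = -(-332)*2*n = -(-664)*n = 664*n)
(-18332 + 12682)*(u(Y) - 13024) = (-18332 + 12682)*(664*(-50) - 13024) = -5650*(-33200 - 13024) = -5650*(-46224) = 261165600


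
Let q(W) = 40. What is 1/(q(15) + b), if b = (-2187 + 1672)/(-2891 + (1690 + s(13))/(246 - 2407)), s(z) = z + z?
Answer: 6249167/251079595 ≈ 0.024889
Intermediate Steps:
s(z) = 2*z
b = 1112915/6249167 (b = (-2187 + 1672)/(-2891 + (1690 + 2*13)/(246 - 2407)) = -515/(-2891 + (1690 + 26)/(-2161)) = -515/(-2891 + 1716*(-1/2161)) = -515/(-2891 - 1716/2161) = -515/(-6249167/2161) = -515*(-2161/6249167) = 1112915/6249167 ≈ 0.17809)
1/(q(15) + b) = 1/(40 + 1112915/6249167) = 1/(251079595/6249167) = 6249167/251079595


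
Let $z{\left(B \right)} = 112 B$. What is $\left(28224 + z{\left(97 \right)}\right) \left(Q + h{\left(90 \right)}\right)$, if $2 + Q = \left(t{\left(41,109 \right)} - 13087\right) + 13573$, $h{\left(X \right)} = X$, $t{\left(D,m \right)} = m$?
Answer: $26697104$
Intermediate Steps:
$Q = 593$ ($Q = -2 + \left(\left(109 - 13087\right) + 13573\right) = -2 + \left(-12978 + 13573\right) = -2 + 595 = 593$)
$\left(28224 + z{\left(97 \right)}\right) \left(Q + h{\left(90 \right)}\right) = \left(28224 + 112 \cdot 97\right) \left(593 + 90\right) = \left(28224 + 10864\right) 683 = 39088 \cdot 683 = 26697104$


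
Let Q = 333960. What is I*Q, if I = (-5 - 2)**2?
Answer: 16364040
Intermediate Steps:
I = 49 (I = (-7)**2 = 49)
I*Q = 49*333960 = 16364040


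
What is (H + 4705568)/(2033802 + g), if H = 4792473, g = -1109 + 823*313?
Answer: 9498041/2290292 ≈ 4.1471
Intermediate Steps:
g = 256490 (g = -1109 + 257599 = 256490)
(H + 4705568)/(2033802 + g) = (4792473 + 4705568)/(2033802 + 256490) = 9498041/2290292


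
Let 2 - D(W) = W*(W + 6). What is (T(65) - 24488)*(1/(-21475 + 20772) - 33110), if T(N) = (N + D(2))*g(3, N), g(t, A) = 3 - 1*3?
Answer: 569990793528/703 ≈ 8.1080e+8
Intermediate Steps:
g(t, A) = 0 (g(t, A) = 3 - 3 = 0)
D(W) = 2 - W*(6 + W) (D(W) = 2 - W*(W + 6) = 2 - W*(6 + W))
T(N) = 0 (T(N) = (N + (2 - 1*2² - 6*2))*0 = (N + (2 - 1*4 - 12))*0 = (N + (2 - 4 - 12))*0 = (N - 14)*0 = (-14 + N)*0 = 0)
(T(65) - 24488)*(1/(-21475 + 20772) - 33110) = (0 - 24488)*(1/(-21475 + 20772) - 33110) = -24488*(1/(-703) - 33110) = -24488*(-1/703 - 33110) = -24488*(-23276331/703) = 569990793528/703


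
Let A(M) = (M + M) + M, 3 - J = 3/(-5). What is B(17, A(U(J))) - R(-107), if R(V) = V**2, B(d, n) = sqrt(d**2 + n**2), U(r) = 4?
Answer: -11449 + sqrt(433) ≈ -11428.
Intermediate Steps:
J = 18/5 (J = 3 - 3/(-5) = 3 - 3*(-1)/5 = 3 - 1*(-3/5) = 3 + 3/5 = 18/5 ≈ 3.6000)
A(M) = 3*M (A(M) = 2*M + M = 3*M)
B(17, A(U(J))) - R(-107) = sqrt(17**2 + (3*4)**2) - 1*(-107)**2 = sqrt(289 + 12**2) - 1*11449 = sqrt(289 + 144) - 11449 = sqrt(433) - 11449 = -11449 + sqrt(433)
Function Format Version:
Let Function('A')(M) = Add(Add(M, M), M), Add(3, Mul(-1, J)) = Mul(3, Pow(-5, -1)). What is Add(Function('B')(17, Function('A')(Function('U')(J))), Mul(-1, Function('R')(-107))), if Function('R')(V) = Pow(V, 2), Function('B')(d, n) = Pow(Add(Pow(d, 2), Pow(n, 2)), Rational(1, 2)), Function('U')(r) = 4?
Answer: Add(-11449, Pow(433, Rational(1, 2))) ≈ -11428.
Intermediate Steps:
J = Rational(18, 5) (J = Add(3, Mul(-1, Mul(3, Pow(-5, -1)))) = Add(3, Mul(-1, Mul(3, Rational(-1, 5)))) = Add(3, Mul(-1, Rational(-3, 5))) = Add(3, Rational(3, 5)) = Rational(18, 5) ≈ 3.6000)
Function('A')(M) = Mul(3, M) (Function('A')(M) = Add(Mul(2, M), M) = Mul(3, M))
Add(Function('B')(17, Function('A')(Function('U')(J))), Mul(-1, Function('R')(-107))) = Add(Pow(Add(Pow(17, 2), Pow(Mul(3, 4), 2)), Rational(1, 2)), Mul(-1, Pow(-107, 2))) = Add(Pow(Add(289, Pow(12, 2)), Rational(1, 2)), Mul(-1, 11449)) = Add(Pow(Add(289, 144), Rational(1, 2)), -11449) = Add(Pow(433, Rational(1, 2)), -11449) = Add(-11449, Pow(433, Rational(1, 2)))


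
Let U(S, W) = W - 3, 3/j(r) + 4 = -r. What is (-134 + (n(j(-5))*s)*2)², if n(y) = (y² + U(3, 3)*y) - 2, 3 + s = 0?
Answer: 30976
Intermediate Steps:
j(r) = 3/(-4 - r)
U(S, W) = -3 + W
s = -3 (s = -3 + 0 = -3)
n(y) = -2 + y² (n(y) = (y² + (-3 + 3)*y) - 2 = (y² + 0*y) - 2 = (y² + 0) - 2 = y² - 2 = -2 + y²)
(-134 + (n(j(-5))*s)*2)² = (-134 + ((-2 + (-3/(4 - 5))²)*(-3))*2)² = (-134 + ((-2 + (-3/(-1))²)*(-3))*2)² = (-134 + ((-2 + (-3*(-1))²)*(-3))*2)² = (-134 + ((-2 + 3²)*(-3))*2)² = (-134 + ((-2 + 9)*(-3))*2)² = (-134 + (7*(-3))*2)² = (-134 - 21*2)² = (-134 - 42)² = (-176)² = 30976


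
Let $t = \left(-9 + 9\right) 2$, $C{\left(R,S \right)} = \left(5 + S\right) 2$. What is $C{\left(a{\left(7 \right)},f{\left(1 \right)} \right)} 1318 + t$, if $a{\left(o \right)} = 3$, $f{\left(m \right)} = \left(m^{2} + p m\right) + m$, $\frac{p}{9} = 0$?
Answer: $18452$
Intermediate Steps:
$p = 0$ ($p = 9 \cdot 0 = 0$)
$f{\left(m \right)} = m + m^{2}$ ($f{\left(m \right)} = \left(m^{2} + 0 m\right) + m = \left(m^{2} + 0\right) + m = m^{2} + m = m + m^{2}$)
$C{\left(R,S \right)} = 10 + 2 S$
$t = 0$ ($t = 0 \cdot 2 = 0$)
$C{\left(a{\left(7 \right)},f{\left(1 \right)} \right)} 1318 + t = \left(10 + 2 \cdot 1 \left(1 + 1\right)\right) 1318 + 0 = \left(10 + 2 \cdot 1 \cdot 2\right) 1318 + 0 = \left(10 + 2 \cdot 2\right) 1318 + 0 = \left(10 + 4\right) 1318 + 0 = 14 \cdot 1318 + 0 = 18452 + 0 = 18452$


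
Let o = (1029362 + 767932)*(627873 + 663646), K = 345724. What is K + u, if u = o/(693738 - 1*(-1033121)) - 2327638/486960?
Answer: 710534949076912439/420455629320 ≈ 1.6899e+6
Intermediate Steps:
o = 2321239349586 (o = 1797294*1291519 = 2321239349586)
u = 565173347085884759/420455629320 (u = 2321239349586/(693738 - 1*(-1033121)) - 2327638/486960 = 2321239349586/(693738 + 1033121) - 2327638*1/486960 = 2321239349586/1726859 - 1163819/243480 = 565173347085884759/420455629320 ≈ 1.3442e+6)
K + u = 345724 + 565173347085884759/420455629320 = 710534949076912439/420455629320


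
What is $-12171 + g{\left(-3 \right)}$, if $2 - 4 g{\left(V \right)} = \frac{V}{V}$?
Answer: $- \frac{48683}{4} \approx -12171.0$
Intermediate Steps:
$g{\left(V \right)} = \frac{1}{4}$ ($g{\left(V \right)} = \frac{1}{2} - \frac{V \frac{1}{V}}{4} = \frac{1}{2} - \frac{1}{4} = \frac{1}{4}$)
$-12171 + g{\left(-3 \right)} = -12171 + \frac{1}{4} = - \frac{48683}{4}$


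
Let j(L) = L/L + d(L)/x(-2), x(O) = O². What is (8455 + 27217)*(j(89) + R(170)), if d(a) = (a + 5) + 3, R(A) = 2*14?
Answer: 1899534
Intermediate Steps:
R(A) = 28
d(a) = 8 + a (d(a) = (5 + a) + 3 = 8 + a)
j(L) = 3 + L/4 (j(L) = L/L + (8 + L)/((-2)²) = 1 + (8 + L)/4 = 1 + (8 + L)*(¼) = 1 + (2 + L/4) = 3 + L/4)
(8455 + 27217)*(j(89) + R(170)) = (8455 + 27217)*((3 + (¼)*89) + 28) = 35672*((3 + 89/4) + 28) = 35672*(101/4 + 28) = 35672*(213/4) = 1899534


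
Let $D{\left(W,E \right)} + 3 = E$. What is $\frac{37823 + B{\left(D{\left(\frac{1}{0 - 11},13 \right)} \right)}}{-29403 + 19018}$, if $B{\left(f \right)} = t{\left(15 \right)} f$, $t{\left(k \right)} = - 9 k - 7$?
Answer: $- \frac{36403}{10385} \approx -3.5053$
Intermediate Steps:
$D{\left(W,E \right)} = -3 + E$
$t{\left(k \right)} = -7 - 9 k$
$B{\left(f \right)} = - 142 f$ ($B{\left(f \right)} = \left(-7 - 135\right) f = - 142 f$)
$\frac{37823 + B{\left(D{\left(\frac{1}{0 - 11},13 \right)} \right)}}{-29403 + 19018} = \frac{37823 - 142 \left(-3 + 13\right)}{-29403 + 19018} = \frac{37823 - 1420}{-10385} = \left(37823 - 1420\right) \left(- \frac{1}{10385}\right) = 36403 \left(- \frac{1}{10385}\right) = - \frac{36403}{10385}$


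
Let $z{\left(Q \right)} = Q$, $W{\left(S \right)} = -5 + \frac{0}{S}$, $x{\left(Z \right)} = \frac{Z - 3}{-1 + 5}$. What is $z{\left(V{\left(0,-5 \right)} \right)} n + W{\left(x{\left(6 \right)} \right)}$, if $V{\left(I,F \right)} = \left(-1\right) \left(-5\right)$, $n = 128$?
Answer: $635$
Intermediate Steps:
$V{\left(I,F \right)} = 5$
$x{\left(Z \right)} = - \frac{3}{4} + \frac{Z}{4}$ ($x{\left(Z \right)} = \frac{-3 + Z}{4} = \left(-3 + Z\right) \frac{1}{4} = - \frac{3}{4} + \frac{Z}{4}$)
$W{\left(S \right)} = -5$ ($W{\left(S \right)} = -5 + 0 = -5$)
$z{\left(V{\left(0,-5 \right)} \right)} n + W{\left(x{\left(6 \right)} \right)} = 5 \cdot 128 - 5 = 640 - 5 = 635$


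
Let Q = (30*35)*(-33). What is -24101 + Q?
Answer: -58751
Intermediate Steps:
Q = -34650 (Q = 1050*(-33) = -34650)
-24101 + Q = -24101 - 34650 = -58751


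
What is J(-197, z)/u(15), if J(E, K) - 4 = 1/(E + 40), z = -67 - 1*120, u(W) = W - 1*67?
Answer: -627/8164 ≈ -0.076801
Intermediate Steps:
u(W) = -67 + W (u(W) = W - 67 = -67 + W)
z = -187 (z = -67 - 120 = -187)
J(E, K) = 4 + 1/(40 + E) (J(E, K) = 4 + 1/(E + 40) = 4 + 1/(40 + E))
J(-197, z)/u(15) = ((161 + 4*(-197))/(40 - 197))/(-67 + 15) = ((161 - 788)/(-157))/(-52) = -1/157*(-627)*(-1/52) = (627/157)*(-1/52) = -627/8164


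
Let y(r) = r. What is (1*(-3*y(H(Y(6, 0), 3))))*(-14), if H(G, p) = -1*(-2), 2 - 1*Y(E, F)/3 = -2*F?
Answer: 84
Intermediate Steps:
Y(E, F) = 6 + 6*F (Y(E, F) = 6 - (-6)*F = 6 + 6*F)
H(G, p) = 2
(1*(-3*y(H(Y(6, 0), 3))))*(-14) = (1*(-3*2))*(-14) = (1*(-6))*(-14) = -6*(-14) = 84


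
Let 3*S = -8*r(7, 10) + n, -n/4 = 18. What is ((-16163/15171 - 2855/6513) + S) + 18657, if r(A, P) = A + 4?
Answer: 15709880031/844519 ≈ 18602.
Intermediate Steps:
n = -72 (n = -4*18 = -72)
r(A, P) = 4 + A
S = -160/3 (S = (-8*(4 + 7) - 72)/3 = (-8*11 - 72)/3 = (-88 - 72)/3 = (⅓)*(-160) = -160/3 ≈ -53.333)
((-16163/15171 - 2855/6513) + S) + 18657 = ((-16163/15171 - 2855/6513) - 160/3) + 18657 = (-3809816/2533557 - 160/3) + 18657 = -46310952/844519 + 18657 = 15709880031/844519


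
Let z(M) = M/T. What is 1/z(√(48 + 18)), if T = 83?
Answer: 83*√66/66 ≈ 10.217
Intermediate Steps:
z(M) = M/83
1/z(√(48 + 18)) = 1/(√(48 + 18)/83) = 1/(√66/83) = 83*√66/66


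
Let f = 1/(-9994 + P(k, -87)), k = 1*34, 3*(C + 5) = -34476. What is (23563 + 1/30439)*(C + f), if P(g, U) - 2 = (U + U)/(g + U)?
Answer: -2182735348062851913/8057233739 ≈ -2.7090e+8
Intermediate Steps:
C = -11497 (C = -5 + (⅓)*(-34476) = -5 - 11492 = -11497)
k = 34
P(g, U) = 2 + 2*U/(U + g) (P(g, U) = 2 + (U + U)/(g + U) = 2 + (2*U)/(U + g) = 2 + 2*U/(U + g))
f = -53/529402 (f = 1/(-9994 + 2*(34 + 2*(-87))/(-87 + 34)) = 1/(-9994 + 2*(34 - 174)/(-53)) = 1/(-9994 + 2*(-1/53)*(-140)) = 1/(-9994 + 280/53) = 1/(-529402/53) = -53/529402 ≈ -0.00010011)
(23563 + 1/30439)*(C + f) = (23563 + 1/30439)*(-11497 - 53/529402) = (23563 + 1/30439)*(-6086534847/529402) = (717234158/30439)*(-6086534847/529402) = -2182735348062851913/8057233739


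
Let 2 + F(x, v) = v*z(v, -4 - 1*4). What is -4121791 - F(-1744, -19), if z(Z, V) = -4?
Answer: -4121865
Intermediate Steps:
F(x, v) = -2 - 4*v (F(x, v) = -2 + v*(-4) = -2 - 4*v)
-4121791 - F(-1744, -19) = -4121791 - (-2 - 4*(-19)) = -4121791 - (-2 + 76) = -4121791 - 1*74 = -4121791 - 74 = -4121865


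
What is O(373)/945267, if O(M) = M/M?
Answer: 1/945267 ≈ 1.0579e-6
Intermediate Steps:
O(M) = 1
O(373)/945267 = 1/945267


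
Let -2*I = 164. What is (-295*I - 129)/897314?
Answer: 24061/897314 ≈ 0.026814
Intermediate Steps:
I = -82 (I = -½*164 = -82)
(-295*I - 129)/897314 = (-295*(-82) - 129)/897314 = (24190 - 129)*(1/897314) = 24061*(1/897314) = 24061/897314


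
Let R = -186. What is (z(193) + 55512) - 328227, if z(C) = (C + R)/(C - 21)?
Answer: -46906973/172 ≈ -2.7272e+5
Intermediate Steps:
z(C) = (-186 + C)/(-21 + C) (z(C) = (C - 186)/(C - 21) = (-186 + C)/(-21 + C))
(z(193) + 55512) - 328227 = ((-186 + 193)/(-21 + 193) + 55512) - 328227 = (7/172 + 55512) - 328227 = 9548071/172 - 328227 = -46906973/172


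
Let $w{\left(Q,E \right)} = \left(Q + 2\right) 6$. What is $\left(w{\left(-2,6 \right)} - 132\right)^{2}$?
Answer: $17424$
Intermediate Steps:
$w{\left(Q,E \right)} = 12 + 6 Q$ ($w{\left(Q,E \right)} = \left(2 + Q\right) 6 = 12 + 6 Q$)
$\left(w{\left(-2,6 \right)} - 132\right)^{2} = \left(\left(12 + 6 \left(-2\right)\right) - 132\right)^{2} = \left(\left(12 - 12\right) - 132\right)^{2} = \left(0 - 132\right)^{2} = \left(-132\right)^{2} = 17424$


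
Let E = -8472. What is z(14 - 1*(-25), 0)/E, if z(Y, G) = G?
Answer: 0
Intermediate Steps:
z(14 - 1*(-25), 0)/E = 0/(-8472) = 0*(-1/8472) = 0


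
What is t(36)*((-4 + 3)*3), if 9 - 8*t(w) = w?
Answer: 81/8 ≈ 10.125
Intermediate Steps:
t(w) = 9/8 - w/8
t(36)*((-4 + 3)*3) = (9/8 - ⅛*36)*((-4 + 3)*3) = (9/8 - 9/2)*(-1*3) = -27/8*(-3) = 81/8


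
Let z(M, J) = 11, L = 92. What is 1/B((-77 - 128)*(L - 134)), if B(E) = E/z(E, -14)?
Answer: 11/8610 ≈ 0.0012776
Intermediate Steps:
B(E) = E/11
1/B((-77 - 128)*(L - 134)) = 1/(((-77 - 128)*(92 - 134))/11) = 1/((-205*(-42))/11) = 1/((1/11)*8610) = 1/(8610/11) = 11/8610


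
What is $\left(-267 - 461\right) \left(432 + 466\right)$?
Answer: $-653744$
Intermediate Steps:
$\left(-267 - 461\right) \left(432 + 466\right) = \left(-728\right) 898 = -653744$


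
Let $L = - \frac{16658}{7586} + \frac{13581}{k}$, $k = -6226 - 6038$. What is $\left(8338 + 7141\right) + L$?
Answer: $\frac{239962810673}{15505784} \approx 15476.0$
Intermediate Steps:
$k = -12264$ ($k = -6226 - 6038 = -12264$)
$L = - \frac{51219863}{15505784}$ ($L = - \frac{16658}{7586} + \frac{13581}{-12264} = \left(-16658\right) \frac{1}{7586} + 13581 \left(- \frac{1}{12264}\right) = - \frac{8329}{3793} - \frac{4527}{4088} = - \frac{51219863}{15505784} \approx -3.3033$)
$\left(8338 + 7141\right) + L = \left(8338 + 7141\right) - \frac{51219863}{15505784} = 15479 - \frac{51219863}{15505784} = \frac{239962810673}{15505784}$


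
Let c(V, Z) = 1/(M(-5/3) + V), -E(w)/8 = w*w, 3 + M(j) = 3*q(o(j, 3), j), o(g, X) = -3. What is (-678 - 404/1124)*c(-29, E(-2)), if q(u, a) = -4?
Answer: 17329/1124 ≈ 15.417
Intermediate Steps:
M(j) = -15 (M(j) = -3 + 3*(-4) = -3 - 12 = -15)
E(w) = -8*w² (E(w) = -8*w*w = -8*w²)
c(V, Z) = 1/(-15 + V)
(-678 - 404/1124)*c(-29, E(-2)) = (-678 - 404/1124)/(-15 - 29) = (-678 - 404*1/1124)/(-44) = (-678 - 101/281)*(-1/44) = -190619/281*(-1/44) = 17329/1124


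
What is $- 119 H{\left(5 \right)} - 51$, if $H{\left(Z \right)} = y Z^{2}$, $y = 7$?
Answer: $-20876$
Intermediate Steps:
$H{\left(Z \right)} = 7 Z^{2}$
$- 119 H{\left(5 \right)} - 51 = - 119 \cdot 7 \cdot 5^{2} - 51 = - 119 \cdot 7 \cdot 25 - 51 = \left(-119\right) 175 - 51 = -20825 - 51 = -20876$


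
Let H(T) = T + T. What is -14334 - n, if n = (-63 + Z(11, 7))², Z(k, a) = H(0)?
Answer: -18303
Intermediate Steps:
H(T) = 2*T
Z(k, a) = 0 (Z(k, a) = 2*0 = 0)
n = 3969 (n = (-63 + 0)² = (-63)² = 3969)
-14334 - n = -14334 - 1*3969 = -14334 - 3969 = -18303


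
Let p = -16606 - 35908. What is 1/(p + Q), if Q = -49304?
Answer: -1/101818 ≈ -9.8215e-6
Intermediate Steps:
p = -52514
1/(p + Q) = 1/(-52514 - 49304) = 1/(-101818) = -1/101818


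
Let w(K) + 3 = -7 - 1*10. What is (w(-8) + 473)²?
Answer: 205209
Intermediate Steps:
w(K) = -20 (w(K) = -3 + (-7 - 1*10) = -3 + (-7 - 10) = -3 - 17 = -20)
(w(-8) + 473)² = (-20 + 473)² = 453² = 205209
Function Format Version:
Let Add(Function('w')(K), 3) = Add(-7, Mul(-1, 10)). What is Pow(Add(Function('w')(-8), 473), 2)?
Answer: 205209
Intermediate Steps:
Function('w')(K) = -20 (Function('w')(K) = Add(-3, Add(-7, Mul(-1, 10))) = Add(-3, Add(-7, -10)) = Add(-3, -17) = -20)
Pow(Add(Function('w')(-8), 473), 2) = Pow(Add(-20, 473), 2) = Pow(453, 2) = 205209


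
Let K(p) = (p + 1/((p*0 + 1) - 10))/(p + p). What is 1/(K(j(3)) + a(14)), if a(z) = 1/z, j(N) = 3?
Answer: 378/209 ≈ 1.8086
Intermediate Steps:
K(p) = (-⅑ + p)/(2*p) (K(p) = (p + 1/((0 + 1) - 10))/((2*p)) = (p + 1/(1 - 10))*(1/(2*p)) = (p + 1/(-9))*(1/(2*p)) = (p - ⅑)*(1/(2*p)) = (-⅑ + p)*(1/(2*p)) = (-⅑ + p)/(2*p))
1/(K(j(3)) + a(14)) = 1/((1/18)*(-1 + 9*3)/3 + 1/14) = 1/((1/18)*(⅓)*(-1 + 27) + 1/14) = 1/((1/18)*(⅓)*26 + 1/14) = 1/(13/27 + 1/14) = 1/(209/378) = 378/209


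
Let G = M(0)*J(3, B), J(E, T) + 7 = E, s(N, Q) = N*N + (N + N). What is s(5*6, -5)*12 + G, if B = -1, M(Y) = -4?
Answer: 11536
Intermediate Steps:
s(N, Q) = N² + 2*N
J(E, T) = -7 + E
G = 16 (G = -4*(-7 + 3) = -4*(-4) = 16)
s(5*6, -5)*12 + G = ((5*6)*(2 + 5*6))*12 + 16 = (30*(2 + 30))*12 + 16 = (30*32)*12 + 16 = 960*12 + 16 = 11520 + 16 = 11536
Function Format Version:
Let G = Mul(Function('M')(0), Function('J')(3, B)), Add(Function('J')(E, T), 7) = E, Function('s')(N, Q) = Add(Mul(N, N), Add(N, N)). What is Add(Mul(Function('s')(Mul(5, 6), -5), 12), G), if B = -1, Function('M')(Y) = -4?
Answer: 11536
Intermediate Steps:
Function('s')(N, Q) = Add(Pow(N, 2), Mul(2, N))
Function('J')(E, T) = Add(-7, E)
G = 16 (G = Mul(-4, Add(-7, 3)) = Mul(-4, -4) = 16)
Add(Mul(Function('s')(Mul(5, 6), -5), 12), G) = Add(Mul(Mul(Mul(5, 6), Add(2, Mul(5, 6))), 12), 16) = Add(Mul(Mul(30, Add(2, 30)), 12), 16) = Add(Mul(Mul(30, 32), 12), 16) = Add(Mul(960, 12), 16) = Add(11520, 16) = 11536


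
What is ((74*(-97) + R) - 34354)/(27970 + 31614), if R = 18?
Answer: -20757/29792 ≈ -0.69673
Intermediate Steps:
((74*(-97) + R) - 34354)/(27970 + 31614) = ((74*(-97) + 18) - 34354)/(27970 + 31614) = ((-7178 + 18) - 34354)/59584 = (-7160 - 34354)*(1/59584) = -41514*1/59584 = -20757/29792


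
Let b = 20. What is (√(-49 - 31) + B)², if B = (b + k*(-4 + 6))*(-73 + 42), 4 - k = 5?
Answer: 311284 - 4464*I*√5 ≈ 3.1128e+5 - 9981.8*I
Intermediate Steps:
k = -1 (k = 4 - 1*5 = 4 - 5 = -1)
B = -558 (B = (20 - (-4 + 6))*(-73 + 42) = (20 - 1*2)*(-31) = (20 - 2)*(-31) = 18*(-31) = -558)
(√(-49 - 31) + B)² = (√(-49 - 31) - 558)² = (√(-80) - 558)² = (4*I*√5 - 558)² = (-558 + 4*I*√5)²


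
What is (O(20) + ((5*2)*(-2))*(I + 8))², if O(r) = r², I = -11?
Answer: 211600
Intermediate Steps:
(O(20) + ((5*2)*(-2))*(I + 8))² = (20² + ((5*2)*(-2))*(-11 + 8))² = (400 + (10*(-2))*(-3))² = (400 - 20*(-3))² = (400 + 60)² = 460² = 211600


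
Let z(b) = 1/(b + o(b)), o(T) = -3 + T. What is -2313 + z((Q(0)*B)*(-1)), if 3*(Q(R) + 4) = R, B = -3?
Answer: -62452/27 ≈ -2313.0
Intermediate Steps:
Q(R) = -4 + R/3
z(b) = 1/(-3 + 2*b) (z(b) = 1/(b + (-3 + b)) = 1/(-3 + 2*b))
-2313 + z((Q(0)*B)*(-1)) = -2313 + 1/(-3 + 2*(((-4 + (⅓)*0)*(-3))*(-1))) = -2313 + 1/(-3 + 2*(((-4 + 0)*(-3))*(-1))) = -2313 + 1/(-3 + 2*(-4*(-3)*(-1))) = -2313 + 1/(-3 + 2*(12*(-1))) = -2313 + 1/(-3 + 2*(-12)) = -2313 + 1/(-3 - 24) = -2313 + 1/(-27) = -2313 - 1/27 = -62452/27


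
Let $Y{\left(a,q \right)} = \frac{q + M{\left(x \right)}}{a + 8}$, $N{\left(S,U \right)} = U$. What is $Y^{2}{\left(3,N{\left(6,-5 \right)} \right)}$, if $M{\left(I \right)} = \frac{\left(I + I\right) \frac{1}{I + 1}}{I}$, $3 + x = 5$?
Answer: $\frac{169}{1089} \approx 0.15519$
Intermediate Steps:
$x = 2$ ($x = -3 + 5 = 2$)
$M{\left(I \right)} = \frac{2}{1 + I}$ ($M{\left(I \right)} = \frac{2 I \frac{1}{1 + I}}{I} = \frac{2}{1 + I}$)
$Y{\left(a,q \right)} = \frac{\frac{2}{3} + q}{8 + a}$ ($Y{\left(a,q \right)} = \frac{q + \frac{2}{1 + 2}}{a + 8} = \frac{q + \frac{2}{3}}{8 + a} = \frac{\frac{2}{3} + q}{8 + a}$)
$Y^{2}{\left(3,N{\left(6,-5 \right)} \right)} = \left(\frac{\frac{2}{3} - 5}{8 + 3}\right)^{2} = \left(\frac{1}{11} \left(- \frac{13}{3}\right)\right)^{2} = \left(- \frac{13}{33}\right)^{2} = \frac{169}{1089}$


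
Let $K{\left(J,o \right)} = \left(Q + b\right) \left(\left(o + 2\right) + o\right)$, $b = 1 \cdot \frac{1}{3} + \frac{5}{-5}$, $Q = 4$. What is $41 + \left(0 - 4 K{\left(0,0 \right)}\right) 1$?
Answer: $\frac{43}{3} \approx 14.333$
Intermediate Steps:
$b = - \frac{2}{3}$ ($b = 1 \cdot \frac{1}{3} + 5 \left(- \frac{1}{5}\right) = \frac{1}{3} - 1 = - \frac{2}{3} \approx -0.66667$)
$K{\left(J,o \right)} = \frac{20}{3} + \frac{20 o}{3}$ ($K{\left(J,o \right)} = \left(4 - \frac{2}{3}\right) \left(\left(o + 2\right) + o\right) = \frac{10 \left(\left(2 + o\right) + o\right)}{3} = \frac{10 \left(2 + 2 o\right)}{3} = \frac{20}{3} + \frac{20 o}{3}$)
$41 + \left(0 - 4 K{\left(0,0 \right)}\right) 1 = 41 + \left(0 - 4 \left(\frac{20}{3} + \frac{20}{3} \cdot 0\right)\right) 1 = 41 + \left(0 - 4 \left(\frac{20}{3} + 0\right)\right) 1 = 41 + \left(0 - \frac{80}{3}\right) 1 = 41 - \frac{80}{3} = \frac{43}{3}$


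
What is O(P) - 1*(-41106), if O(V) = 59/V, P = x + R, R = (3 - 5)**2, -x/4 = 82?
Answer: 13318285/324 ≈ 41106.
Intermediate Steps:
x = -328 (x = -4*82 = -328)
R = 4 (R = (-2)**2 = 4)
P = -324 (P = -328 + 4 = -324)
O(P) - 1*(-41106) = 59/(-324) - 1*(-41106) = 59*(-1/324) + 41106 = -59/324 + 41106 = 13318285/324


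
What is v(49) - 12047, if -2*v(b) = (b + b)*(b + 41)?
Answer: -16457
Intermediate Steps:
v(b) = -b*(41 + b) (v(b) = -(b + b)*(b + 41)/2 = -2*b*(41 + b)/2 = -b*(41 + b))
v(49) - 12047 = -1*49*(41 + 49) - 12047 = -1*49*90 - 12047 = -4410 - 12047 = -16457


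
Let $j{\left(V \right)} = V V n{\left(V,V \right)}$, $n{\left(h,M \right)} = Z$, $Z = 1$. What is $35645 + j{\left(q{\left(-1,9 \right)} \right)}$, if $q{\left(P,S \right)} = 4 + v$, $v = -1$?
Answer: $35654$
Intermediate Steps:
$q{\left(P,S \right)} = 3$ ($q{\left(P,S \right)} = 4 - 1 = 3$)
$n{\left(h,M \right)} = 1$
$j{\left(V \right)} = V^{2}$ ($j{\left(V \right)} = V V 1 = V^{2} \cdot 1 = V^{2}$)
$35645 + j{\left(q{\left(-1,9 \right)} \right)} = 35645 + 3^{2} = 35645 + 9 = 35654$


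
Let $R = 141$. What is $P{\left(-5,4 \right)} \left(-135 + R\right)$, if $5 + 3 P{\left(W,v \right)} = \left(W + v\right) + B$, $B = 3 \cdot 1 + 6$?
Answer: $6$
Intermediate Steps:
$B = 9$ ($B = 3 + 6 = 9$)
$P{\left(W,v \right)} = \frac{4}{3} + \frac{W}{3} + \frac{v}{3}$ ($P{\left(W,v \right)} = - \frac{5}{3} + \frac{\left(W + v\right) + 9}{3} = - \frac{5}{3} + \frac{9 + W + v}{3} = - \frac{5}{3} + \left(3 + \frac{W}{3} + \frac{v}{3}\right) = \frac{4}{3} + \frac{W}{3} + \frac{v}{3}$)
$P{\left(-5,4 \right)} \left(-135 + R\right) = \left(\frac{4}{3} + \frac{1}{3} \left(-5\right) + \frac{1}{3} \cdot 4\right) \left(-135 + 141\right) = \left(\frac{4}{3} - \frac{5}{3} + \frac{4}{3}\right) 6 = 1 \cdot 6 = 6$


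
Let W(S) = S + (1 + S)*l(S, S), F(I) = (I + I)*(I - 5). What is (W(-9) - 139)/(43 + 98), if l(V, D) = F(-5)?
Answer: -316/47 ≈ -6.7234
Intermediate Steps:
F(I) = 2*I*(-5 + I) (F(I) = (2*I)*(-5 + I) = 2*I*(-5 + I))
l(V, D) = 100 (l(V, D) = 2*(-5)*(-5 - 5) = 2*(-5)*(-10) = 100)
W(S) = 100 + 101*S (W(S) = S + (1 + S)*100 = S + (100 + 100*S) = 100 + 101*S)
(W(-9) - 139)/(43 + 98) = ((100 + 101*(-9)) - 139)/(43 + 98) = ((100 - 909) - 139)/141 = (-809 - 139)*(1/141) = -948*1/141 = -316/47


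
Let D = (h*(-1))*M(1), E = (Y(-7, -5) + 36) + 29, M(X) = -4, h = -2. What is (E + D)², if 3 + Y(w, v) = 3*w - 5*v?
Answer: 3364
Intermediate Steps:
Y(w, v) = -3 - 5*v + 3*w (Y(w, v) = -3 + (3*w - 5*v) = -3 + (-5*v + 3*w) = -3 - 5*v + 3*w)
E = 66 (E = ((-3 - 5*(-5) + 3*(-7)) + 36) + 29 = ((-3 + 25 - 21) + 36) + 29 = (1 + 36) + 29 = 37 + 29 = 66)
D = -8 (D = -2*(-1)*(-4) = 2*(-4) = -8)
(E + D)² = (66 - 8)² = 58² = 3364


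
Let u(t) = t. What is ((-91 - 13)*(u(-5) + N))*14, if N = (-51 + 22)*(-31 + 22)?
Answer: -372736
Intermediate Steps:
N = 261 (N = -29*(-9) = 261)
((-91 - 13)*(u(-5) + N))*14 = ((-91 - 13)*(-5 + 261))*14 = -104*256*14 = -26624*14 = -372736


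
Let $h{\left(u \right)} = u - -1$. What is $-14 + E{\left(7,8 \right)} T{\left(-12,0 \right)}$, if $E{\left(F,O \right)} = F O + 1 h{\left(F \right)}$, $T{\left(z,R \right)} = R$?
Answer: $-14$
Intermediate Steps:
$h{\left(u \right)} = 1 + u$ ($h{\left(u \right)} = u + 1 = 1 + u$)
$E{\left(F,O \right)} = 1 + F + F O$ ($E{\left(F,O \right)} = F O + 1 \left(1 + F\right) = F O + \left(1 + F\right) = 1 + F + F O$)
$-14 + E{\left(7,8 \right)} T{\left(-12,0 \right)} = -14 + \left(1 + 7 + 7 \cdot 8\right) 0 = -14 + \left(1 + 7 + 56\right) 0 = -14 + 64 \cdot 0 = -14 + 0 = -14$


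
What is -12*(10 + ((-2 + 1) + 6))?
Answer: -180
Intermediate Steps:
-12*(10 + ((-2 + 1) + 6)) = -12*(10 + (-1 + 6)) = -12*(10 + 5) = -12*15 = -180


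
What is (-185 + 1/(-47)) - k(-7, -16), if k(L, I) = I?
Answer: -7944/47 ≈ -169.02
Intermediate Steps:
(-185 + 1/(-47)) - k(-7, -16) = (-185 + 1/(-47)) - 1*(-16) = (-185 - 1/47) + 16 = -8696/47 + 16 = -7944/47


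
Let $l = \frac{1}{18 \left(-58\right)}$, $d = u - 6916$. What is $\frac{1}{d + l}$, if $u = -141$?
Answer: $- \frac{1044}{7367509} \approx -0.0001417$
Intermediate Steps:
$d = -7057$ ($d = -141 - 6916 = -7057$)
$l = - \frac{1}{1044}$ ($l = \frac{1}{-1044} = - \frac{1}{1044} \approx -0.00095785$)
$\frac{1}{d + l} = \frac{1}{-7057 - \frac{1}{1044}} = \frac{1}{- \frac{7367509}{1044}} = - \frac{1044}{7367509}$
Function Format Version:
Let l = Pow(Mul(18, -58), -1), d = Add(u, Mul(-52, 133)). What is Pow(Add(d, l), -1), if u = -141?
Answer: Rational(-1044, 7367509) ≈ -0.00014170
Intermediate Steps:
d = -7057 (d = Add(-141, Mul(-52, 133)) = Add(-141, -6916) = -7057)
l = Rational(-1, 1044) (l = Pow(-1044, -1) = Rational(-1, 1044) ≈ -0.00095785)
Pow(Add(d, l), -1) = Pow(Add(-7057, Rational(-1, 1044)), -1) = Pow(Rational(-7367509, 1044), -1) = Rational(-1044, 7367509)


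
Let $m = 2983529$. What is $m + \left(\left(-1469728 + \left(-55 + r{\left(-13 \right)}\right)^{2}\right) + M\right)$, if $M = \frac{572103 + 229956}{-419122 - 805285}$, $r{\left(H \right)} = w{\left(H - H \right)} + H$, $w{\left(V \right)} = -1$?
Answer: $\frac{1859337140675}{1224407} \approx 1.5186 \cdot 10^{6}$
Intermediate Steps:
$r{\left(H \right)} = -1 + H$
$M = - \frac{802059}{1224407}$ ($M = \frac{802059}{-1224407} = 802059 \left(- \frac{1}{1224407}\right) = - \frac{802059}{1224407} \approx -0.65506$)
$m + \left(\left(-1469728 + \left(-55 + r{\left(-13 \right)}\right)^{2}\right) + M\right) = 2983529 - \left(\frac{1799546053355}{1224407} - \left(-55 - 14\right)^{2}\right) = 2983529 - \left(\frac{1799546053355}{1224407} - 4761\right) = 2983529 + \left(\left(-1469728 + 4761\right) - \frac{802059}{1224407}\right) = 2983529 - \frac{1793716651628}{1224407} = \frac{1859337140675}{1224407}$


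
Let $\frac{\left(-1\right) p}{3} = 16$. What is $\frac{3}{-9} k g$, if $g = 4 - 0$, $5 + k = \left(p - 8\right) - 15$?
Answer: $\frac{304}{3} \approx 101.33$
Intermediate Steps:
$p = -48$ ($p = \left(-3\right) 16 = -48$)
$k = -76$ ($k = -5 - 71 = -76$)
$g = 4$ ($g = 4 + 0 = 4$)
$\frac{3}{-9} k g = \frac{3}{-9} \left(-76\right) 4 = 3 \left(- \frac{1}{9}\right) \left(-76\right) 4 = \left(- \frac{1}{3}\right) \left(-76\right) 4 = \frac{76}{3} \cdot 4 = \frac{304}{3}$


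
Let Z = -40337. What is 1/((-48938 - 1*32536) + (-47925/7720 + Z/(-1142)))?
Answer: -881624/71803766647 ≈ -1.2278e-5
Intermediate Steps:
1/((-48938 - 1*32536) + (-47925/7720 + Z/(-1142))) = 1/((-48938 - 1*32536) + (-47925/7720 - 40337/(-1142))) = 1/((-48938 - 32536) + (-47925*1/7720 - 40337*(-1/1142))) = 1/(-81474 + (-9585/1544 + 40337/1142)) = 1/(-81474 + 25667129/881624) = 1/(-71803766647/881624) = -881624/71803766647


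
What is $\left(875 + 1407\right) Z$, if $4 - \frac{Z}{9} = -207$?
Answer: $4333518$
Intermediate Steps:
$Z = 1899$ ($Z = 36 - -1863 = 36 + 1863 = 1899$)
$\left(875 + 1407\right) Z = \left(875 + 1407\right) 1899 = 2282 \cdot 1899 = 4333518$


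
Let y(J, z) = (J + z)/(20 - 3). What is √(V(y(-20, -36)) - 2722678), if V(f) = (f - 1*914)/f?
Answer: I*√533590309/14 ≈ 1650.0*I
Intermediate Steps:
y(J, z) = J/17 + z/17 (y(J, z) = (J + z)/17 = (J + z)*(1/17) = J/17 + z/17)
V(f) = (-914 + f)/f (V(f) = (f - 914)/f = (-914 + f)/f)
√(V(y(-20, -36)) - 2722678) = √((-914 + ((1/17)*(-20) + (1/17)*(-36)))/((1/17)*(-20) + (1/17)*(-36)) - 2722678) = √((-914 + (-20/17 - 36/17))/(-20/17 - 36/17) - 2722678) = √((-914 - 56/17)/(-56/17) - 2722678) = √(-17/56*(-15594/17) - 2722678) = √(7797/28 - 2722678) = √(-76227187/28) = I*√533590309/14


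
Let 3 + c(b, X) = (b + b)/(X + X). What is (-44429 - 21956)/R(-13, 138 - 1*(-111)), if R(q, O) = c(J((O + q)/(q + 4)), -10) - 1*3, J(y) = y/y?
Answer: 663850/61 ≈ 10883.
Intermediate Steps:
J(y) = 1
c(b, X) = -3 + b/X (c(b, X) = -3 + (b + b)/(X + X) = -3 + (2*b)/((2*X)) = -3 + (2*b)*(1/(2*X)) = -3 + b/X)
R(q, O) = -61/10 (R(q, O) = (-3 + 1/(-10)) - 1*3 = (-3 + 1*(-1/10)) - 3 = (-3 - 1/10) - 3 = -31/10 - 3 = -61/10)
(-44429 - 21956)/R(-13, 138 - 1*(-111)) = (-44429 - 21956)/(-61/10) = -66385*(-10/61) = 663850/61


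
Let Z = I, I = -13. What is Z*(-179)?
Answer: 2327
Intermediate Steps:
Z = -13
Z*(-179) = -13*(-179) = 2327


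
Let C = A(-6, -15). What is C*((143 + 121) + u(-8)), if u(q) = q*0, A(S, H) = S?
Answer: -1584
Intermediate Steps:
u(q) = 0
C = -6
C*((143 + 121) + u(-8)) = -6*((143 + 121) + 0) = -6*(264 + 0) = -6*264 = -1584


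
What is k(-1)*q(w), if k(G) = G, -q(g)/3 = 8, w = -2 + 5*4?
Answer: 24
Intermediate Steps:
w = 18 (w = -2 + 20 = 18)
q(g) = -24 (q(g) = -3*8 = -24)
k(-1)*q(w) = -1*(-24) = 24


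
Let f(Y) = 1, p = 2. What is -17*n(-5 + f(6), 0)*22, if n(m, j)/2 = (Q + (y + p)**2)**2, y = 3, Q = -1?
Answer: -430848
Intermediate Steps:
n(m, j) = 1152 (n(m, j) = 2*(-1 + (3 + 2)**2)**2 = 2*(-1 + 5**2)**2 = 2*(-1 + 25)**2 = 2*24**2 = 2*576 = 1152)
-17*n(-5 + f(6), 0)*22 = -17*1152*22 = -19584*22 = -430848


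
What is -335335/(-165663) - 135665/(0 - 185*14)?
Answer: 4668637709/85813434 ≈ 54.404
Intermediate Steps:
-335335/(-165663) - 135665/(0 - 185*14) = -335335*(-1/165663) - 135665/(0 - 2590) = 335335/165663 - 135665/(-2590) = 335335/165663 - 135665*(-1/2590) = 335335/165663 + 27133/518 = 4668637709/85813434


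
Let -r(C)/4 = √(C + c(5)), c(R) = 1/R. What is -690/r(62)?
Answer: 345*√1555/622 ≈ 21.872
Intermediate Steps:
r(C) = -4*√(⅕ + C) (r(C) = -4*√(C + 1/5) = -4*√(C + ⅕) = -4*√(⅕ + C))
-690/r(62) = -690*(-5/(4*√(5 + 25*62))) = -690*(-5/(4*√(5 + 1550))) = -690*(-√1555/1244) = -(-345)*√1555/622 = 345*√1555/622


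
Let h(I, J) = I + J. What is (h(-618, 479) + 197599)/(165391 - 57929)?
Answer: 98730/53731 ≈ 1.8375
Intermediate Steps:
(h(-618, 479) + 197599)/(165391 - 57929) = ((-618 + 479) + 197599)/(165391 - 57929) = (-139 + 197599)/107462 = 197460*(1/107462) = 98730/53731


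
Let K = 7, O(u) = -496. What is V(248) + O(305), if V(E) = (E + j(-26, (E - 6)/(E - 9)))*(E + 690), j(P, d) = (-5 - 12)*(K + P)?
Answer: 535102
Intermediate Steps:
j(P, d) = -119 - 17*P (j(P, d) = (-5 - 12)*(7 + P) = -17*(7 + P) = -119 - 17*P)
V(E) = (323 + E)*(690 + E) (V(E) = (E + (-119 - 17*(-26)))*(E + 690) = (E + (-119 + 442))*(690 + E) = (E + 323)*(690 + E) = (323 + E)*(690 + E))
V(248) + O(305) = (222870 + 248² + 1013*248) - 496 = (222870 + 61504 + 251224) - 496 = 535598 - 496 = 535102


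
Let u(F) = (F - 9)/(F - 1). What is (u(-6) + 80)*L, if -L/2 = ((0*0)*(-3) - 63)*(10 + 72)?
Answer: 848700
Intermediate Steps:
u(F) = (-9 + F)/(-1 + F)
L = 10332 (L = -2*((0*0)*(-3) - 63)*(10 + 72) = -2*(0*(-3) - 63)*82 = -2*(0 - 63)*82 = -(-126)*82 = -2*(-5166) = 10332)
(u(-6) + 80)*L = ((-9 - 6)/(-1 - 6) + 80)*10332 = (-15/(-7) + 80)*10332 = (-1/7*(-15) + 80)*10332 = (15/7 + 80)*10332 = (575/7)*10332 = 848700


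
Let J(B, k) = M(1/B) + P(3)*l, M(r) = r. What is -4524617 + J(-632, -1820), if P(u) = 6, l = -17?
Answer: -2859622409/632 ≈ -4.5247e+6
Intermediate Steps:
J(B, k) = -102 + 1/B (J(B, k) = 1/B + 6*(-17) = 1/B - 102 = -102 + 1/B)
-4524617 + J(-632, -1820) = -4524617 + (-102 + 1/(-632)) = -4524617 + (-102 - 1/632) = -4524617 - 64465/632 = -2859622409/632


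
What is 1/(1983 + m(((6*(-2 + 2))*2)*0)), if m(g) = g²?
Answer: 1/1983 ≈ 0.00050429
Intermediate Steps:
1/(1983 + m(((6*(-2 + 2))*2)*0)) = 1/(1983 + (((6*(-2 + 2))*2)*0)²) = 1/(1983 + (((6*0)*2)*0)²) = 1/(1983 + ((0*2)*0)²) = 1/(1983 + (0*0)²) = 1/(1983 + 0²) = 1/(1983 + 0) = 1/1983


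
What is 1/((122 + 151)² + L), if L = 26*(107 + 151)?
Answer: 1/81237 ≈ 1.2310e-5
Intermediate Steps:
L = 6708 (L = 26*258 = 6708)
1/((122 + 151)² + L) = 1/((122 + 151)² + 6708) = 1/(273² + 6708) = 1/(74529 + 6708) = 1/81237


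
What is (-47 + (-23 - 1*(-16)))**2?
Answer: 2916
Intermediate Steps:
(-47 + (-23 - 1*(-16)))**2 = (-47 + (-23 + 16))**2 = (-47 - 7)**2 = (-54)**2 = 2916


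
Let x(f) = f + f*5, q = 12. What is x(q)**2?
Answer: 5184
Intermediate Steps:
x(f) = 6*f (x(f) = f + 5*f = 6*f)
x(q)**2 = (6*12)**2 = 72**2 = 5184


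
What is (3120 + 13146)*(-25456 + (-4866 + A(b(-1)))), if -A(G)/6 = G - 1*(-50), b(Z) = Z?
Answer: -497999856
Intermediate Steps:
A(G) = -300 - 6*G (A(G) = -6*(G - 1*(-50)) = -6*(G + 50) = -6*(50 + G) = -300 - 6*G)
(3120 + 13146)*(-25456 + (-4866 + A(b(-1)))) = (3120 + 13146)*(-25456 + (-4866 + (-300 - 6*(-1)))) = 16266*(-25456 + (-4866 + (-300 + 6))) = 16266*(-25456 + (-4866 - 294)) = 16266*(-25456 - 5160) = 16266*(-30616) = -497999856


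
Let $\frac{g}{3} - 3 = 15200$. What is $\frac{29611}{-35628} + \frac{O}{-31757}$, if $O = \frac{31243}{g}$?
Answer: $- \frac{4765537107283}{5733752644796} \approx -0.83114$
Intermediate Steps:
$g = 45609$ ($g = 9 + 3 \cdot 15200 = 9 + 45600 = 45609$)
$O = \frac{31243}{45609} \approx 0.68502$
$\frac{29611}{-35628} + \frac{O}{-31757} = \frac{29611}{-35628} + \frac{31243}{45609 \left(-31757\right)} = 29611 \left(- \frac{1}{35628}\right) + \frac{31243}{45609} \left(- \frac{1}{31757}\right) = - \frac{29611}{35628} - \frac{31243}{1448405013} = - \frac{4765537107283}{5733752644796}$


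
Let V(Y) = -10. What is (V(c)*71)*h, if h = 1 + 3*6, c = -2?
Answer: -13490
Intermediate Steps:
h = 19 (h = 1 + 18 = 19)
(V(c)*71)*h = -10*71*19 = -710*19 = -13490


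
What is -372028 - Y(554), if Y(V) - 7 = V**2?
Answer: -678951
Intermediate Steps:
Y(V) = 7 + V**2
-372028 - Y(554) = -372028 - (7 + 554**2) = -372028 - (7 + 306916) = -372028 - 1*306923 = -372028 - 306923 = -678951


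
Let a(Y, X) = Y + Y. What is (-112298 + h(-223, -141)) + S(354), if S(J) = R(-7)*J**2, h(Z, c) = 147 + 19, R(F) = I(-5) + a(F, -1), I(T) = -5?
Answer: -2493136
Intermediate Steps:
a(Y, X) = 2*Y
R(F) = -5 + 2*F
h(Z, c) = 166
S(J) = -19*J**2 (S(J) = (-5 + 2*(-7))*J**2 = (-5 - 14)*J**2 = -19*J**2)
(-112298 + h(-223, -141)) + S(354) = (-112298 + 166) - 19*354**2 = -112132 - 19*125316 = -112132 - 2381004 = -2493136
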